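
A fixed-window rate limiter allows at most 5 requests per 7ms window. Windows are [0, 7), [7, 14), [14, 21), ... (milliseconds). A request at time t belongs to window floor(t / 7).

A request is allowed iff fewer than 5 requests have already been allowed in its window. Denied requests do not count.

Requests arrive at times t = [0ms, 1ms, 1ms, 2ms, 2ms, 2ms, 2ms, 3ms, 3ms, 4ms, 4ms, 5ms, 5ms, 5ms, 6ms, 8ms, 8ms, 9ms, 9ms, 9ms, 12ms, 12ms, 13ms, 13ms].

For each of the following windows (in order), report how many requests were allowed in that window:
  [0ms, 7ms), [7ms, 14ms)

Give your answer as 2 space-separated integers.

Answer: 5 5

Derivation:
Processing requests:
  req#1 t=0ms (window 0): ALLOW
  req#2 t=1ms (window 0): ALLOW
  req#3 t=1ms (window 0): ALLOW
  req#4 t=2ms (window 0): ALLOW
  req#5 t=2ms (window 0): ALLOW
  req#6 t=2ms (window 0): DENY
  req#7 t=2ms (window 0): DENY
  req#8 t=3ms (window 0): DENY
  req#9 t=3ms (window 0): DENY
  req#10 t=4ms (window 0): DENY
  req#11 t=4ms (window 0): DENY
  req#12 t=5ms (window 0): DENY
  req#13 t=5ms (window 0): DENY
  req#14 t=5ms (window 0): DENY
  req#15 t=6ms (window 0): DENY
  req#16 t=8ms (window 1): ALLOW
  req#17 t=8ms (window 1): ALLOW
  req#18 t=9ms (window 1): ALLOW
  req#19 t=9ms (window 1): ALLOW
  req#20 t=9ms (window 1): ALLOW
  req#21 t=12ms (window 1): DENY
  req#22 t=12ms (window 1): DENY
  req#23 t=13ms (window 1): DENY
  req#24 t=13ms (window 1): DENY

Allowed counts by window: 5 5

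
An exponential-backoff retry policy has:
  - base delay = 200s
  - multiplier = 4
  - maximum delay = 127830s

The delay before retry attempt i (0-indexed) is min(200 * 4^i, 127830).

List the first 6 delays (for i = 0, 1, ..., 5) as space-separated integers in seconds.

Computing each delay:
  i=0: min(200*4^0, 127830) = 200
  i=1: min(200*4^1, 127830) = 800
  i=2: min(200*4^2, 127830) = 3200
  i=3: min(200*4^3, 127830) = 12800
  i=4: min(200*4^4, 127830) = 51200
  i=5: min(200*4^5, 127830) = 127830

Answer: 200 800 3200 12800 51200 127830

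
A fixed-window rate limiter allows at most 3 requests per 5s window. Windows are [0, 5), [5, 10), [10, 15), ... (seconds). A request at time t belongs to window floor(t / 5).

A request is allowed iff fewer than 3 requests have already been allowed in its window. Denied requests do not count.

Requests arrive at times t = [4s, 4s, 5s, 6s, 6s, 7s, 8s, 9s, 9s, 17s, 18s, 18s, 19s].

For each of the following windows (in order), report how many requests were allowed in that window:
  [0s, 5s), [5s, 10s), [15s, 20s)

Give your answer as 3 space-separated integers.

Processing requests:
  req#1 t=4s (window 0): ALLOW
  req#2 t=4s (window 0): ALLOW
  req#3 t=5s (window 1): ALLOW
  req#4 t=6s (window 1): ALLOW
  req#5 t=6s (window 1): ALLOW
  req#6 t=7s (window 1): DENY
  req#7 t=8s (window 1): DENY
  req#8 t=9s (window 1): DENY
  req#9 t=9s (window 1): DENY
  req#10 t=17s (window 3): ALLOW
  req#11 t=18s (window 3): ALLOW
  req#12 t=18s (window 3): ALLOW
  req#13 t=19s (window 3): DENY

Allowed counts by window: 2 3 3

Answer: 2 3 3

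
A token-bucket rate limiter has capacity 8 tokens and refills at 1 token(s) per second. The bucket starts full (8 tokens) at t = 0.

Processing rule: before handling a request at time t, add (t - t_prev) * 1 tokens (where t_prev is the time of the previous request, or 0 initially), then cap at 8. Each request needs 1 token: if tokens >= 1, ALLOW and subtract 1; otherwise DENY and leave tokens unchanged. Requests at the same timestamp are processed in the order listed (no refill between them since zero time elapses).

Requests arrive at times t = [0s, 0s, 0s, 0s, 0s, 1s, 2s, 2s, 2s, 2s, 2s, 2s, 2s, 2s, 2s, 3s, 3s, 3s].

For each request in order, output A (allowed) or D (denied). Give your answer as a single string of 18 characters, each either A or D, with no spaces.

Answer: AAAAAAAAAADDDDDADD

Derivation:
Simulating step by step:
  req#1 t=0s: ALLOW
  req#2 t=0s: ALLOW
  req#3 t=0s: ALLOW
  req#4 t=0s: ALLOW
  req#5 t=0s: ALLOW
  req#6 t=1s: ALLOW
  req#7 t=2s: ALLOW
  req#8 t=2s: ALLOW
  req#9 t=2s: ALLOW
  req#10 t=2s: ALLOW
  req#11 t=2s: DENY
  req#12 t=2s: DENY
  req#13 t=2s: DENY
  req#14 t=2s: DENY
  req#15 t=2s: DENY
  req#16 t=3s: ALLOW
  req#17 t=3s: DENY
  req#18 t=3s: DENY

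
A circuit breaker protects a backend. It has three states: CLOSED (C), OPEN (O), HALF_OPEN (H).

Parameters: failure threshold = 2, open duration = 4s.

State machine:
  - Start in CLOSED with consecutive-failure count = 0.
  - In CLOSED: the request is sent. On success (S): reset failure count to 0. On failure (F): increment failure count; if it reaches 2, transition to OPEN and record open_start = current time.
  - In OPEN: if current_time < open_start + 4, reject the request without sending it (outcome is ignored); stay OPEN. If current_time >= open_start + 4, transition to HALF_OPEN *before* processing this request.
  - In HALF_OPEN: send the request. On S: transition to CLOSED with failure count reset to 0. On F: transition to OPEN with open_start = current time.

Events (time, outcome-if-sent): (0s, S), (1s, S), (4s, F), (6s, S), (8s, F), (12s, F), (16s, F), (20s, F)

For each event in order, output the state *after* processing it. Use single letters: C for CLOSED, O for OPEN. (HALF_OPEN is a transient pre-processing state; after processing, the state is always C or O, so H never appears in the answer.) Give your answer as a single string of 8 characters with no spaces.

Answer: CCCCCOOO

Derivation:
State after each event:
  event#1 t=0s outcome=S: state=CLOSED
  event#2 t=1s outcome=S: state=CLOSED
  event#3 t=4s outcome=F: state=CLOSED
  event#4 t=6s outcome=S: state=CLOSED
  event#5 t=8s outcome=F: state=CLOSED
  event#6 t=12s outcome=F: state=OPEN
  event#7 t=16s outcome=F: state=OPEN
  event#8 t=20s outcome=F: state=OPEN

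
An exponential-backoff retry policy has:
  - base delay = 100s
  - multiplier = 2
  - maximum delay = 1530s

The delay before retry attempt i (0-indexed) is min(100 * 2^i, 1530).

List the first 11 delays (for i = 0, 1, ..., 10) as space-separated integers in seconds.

Answer: 100 200 400 800 1530 1530 1530 1530 1530 1530 1530

Derivation:
Computing each delay:
  i=0: min(100*2^0, 1530) = 100
  i=1: min(100*2^1, 1530) = 200
  i=2: min(100*2^2, 1530) = 400
  i=3: min(100*2^3, 1530) = 800
  i=4: min(100*2^4, 1530) = 1530
  i=5: min(100*2^5, 1530) = 1530
  i=6: min(100*2^6, 1530) = 1530
  i=7: min(100*2^7, 1530) = 1530
  i=8: min(100*2^8, 1530) = 1530
  i=9: min(100*2^9, 1530) = 1530
  i=10: min(100*2^10, 1530) = 1530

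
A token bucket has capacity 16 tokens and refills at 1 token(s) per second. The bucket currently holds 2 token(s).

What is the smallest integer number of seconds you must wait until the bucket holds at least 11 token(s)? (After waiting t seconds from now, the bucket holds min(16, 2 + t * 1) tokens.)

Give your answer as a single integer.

Need 2 + t * 1 >= 11, so t >= 9/1.
Smallest integer t = ceil(9/1) = 9.

Answer: 9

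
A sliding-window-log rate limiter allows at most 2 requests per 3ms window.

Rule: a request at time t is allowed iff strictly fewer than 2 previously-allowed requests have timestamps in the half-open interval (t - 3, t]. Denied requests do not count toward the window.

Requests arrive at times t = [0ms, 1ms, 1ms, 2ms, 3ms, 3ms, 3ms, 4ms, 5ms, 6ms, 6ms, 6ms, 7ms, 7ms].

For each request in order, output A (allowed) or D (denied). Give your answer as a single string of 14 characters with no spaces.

Tracking allowed requests in the window:
  req#1 t=0ms: ALLOW
  req#2 t=1ms: ALLOW
  req#3 t=1ms: DENY
  req#4 t=2ms: DENY
  req#5 t=3ms: ALLOW
  req#6 t=3ms: DENY
  req#7 t=3ms: DENY
  req#8 t=4ms: ALLOW
  req#9 t=5ms: DENY
  req#10 t=6ms: ALLOW
  req#11 t=6ms: DENY
  req#12 t=6ms: DENY
  req#13 t=7ms: ALLOW
  req#14 t=7ms: DENY

Answer: AADDADDADADDAD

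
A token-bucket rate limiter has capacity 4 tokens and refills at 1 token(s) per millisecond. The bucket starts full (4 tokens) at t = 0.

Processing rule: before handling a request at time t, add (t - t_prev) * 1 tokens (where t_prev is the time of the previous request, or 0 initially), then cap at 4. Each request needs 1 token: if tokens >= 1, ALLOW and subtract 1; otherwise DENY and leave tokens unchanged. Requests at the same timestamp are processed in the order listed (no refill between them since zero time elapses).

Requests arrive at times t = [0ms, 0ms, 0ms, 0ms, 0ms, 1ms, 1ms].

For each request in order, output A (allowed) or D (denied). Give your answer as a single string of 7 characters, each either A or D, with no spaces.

Answer: AAAADAD

Derivation:
Simulating step by step:
  req#1 t=0ms: ALLOW
  req#2 t=0ms: ALLOW
  req#3 t=0ms: ALLOW
  req#4 t=0ms: ALLOW
  req#5 t=0ms: DENY
  req#6 t=1ms: ALLOW
  req#7 t=1ms: DENY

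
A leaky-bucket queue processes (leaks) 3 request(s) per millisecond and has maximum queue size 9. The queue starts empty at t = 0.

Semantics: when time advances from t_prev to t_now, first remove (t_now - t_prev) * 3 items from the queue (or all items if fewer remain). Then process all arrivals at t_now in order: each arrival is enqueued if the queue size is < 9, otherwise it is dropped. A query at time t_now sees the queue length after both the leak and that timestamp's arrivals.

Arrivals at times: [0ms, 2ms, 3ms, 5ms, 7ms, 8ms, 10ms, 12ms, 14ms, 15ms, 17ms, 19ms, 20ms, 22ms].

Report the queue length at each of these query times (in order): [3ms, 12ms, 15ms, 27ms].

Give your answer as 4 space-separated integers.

Queue lengths at query times:
  query t=3ms: backlog = 1
  query t=12ms: backlog = 1
  query t=15ms: backlog = 1
  query t=27ms: backlog = 0

Answer: 1 1 1 0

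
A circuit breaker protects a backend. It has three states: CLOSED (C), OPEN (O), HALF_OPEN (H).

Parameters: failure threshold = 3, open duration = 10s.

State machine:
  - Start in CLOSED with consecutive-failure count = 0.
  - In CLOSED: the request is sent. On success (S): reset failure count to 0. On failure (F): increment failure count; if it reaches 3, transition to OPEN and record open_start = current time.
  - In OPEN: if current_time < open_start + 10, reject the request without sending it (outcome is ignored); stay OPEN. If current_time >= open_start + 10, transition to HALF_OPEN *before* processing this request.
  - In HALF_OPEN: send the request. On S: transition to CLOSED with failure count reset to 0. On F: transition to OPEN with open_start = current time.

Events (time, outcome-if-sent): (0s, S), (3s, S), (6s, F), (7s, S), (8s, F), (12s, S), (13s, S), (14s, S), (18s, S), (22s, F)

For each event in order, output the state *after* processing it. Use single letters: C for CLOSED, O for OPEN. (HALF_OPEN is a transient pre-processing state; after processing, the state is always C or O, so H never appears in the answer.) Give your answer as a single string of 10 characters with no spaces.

State after each event:
  event#1 t=0s outcome=S: state=CLOSED
  event#2 t=3s outcome=S: state=CLOSED
  event#3 t=6s outcome=F: state=CLOSED
  event#4 t=7s outcome=S: state=CLOSED
  event#5 t=8s outcome=F: state=CLOSED
  event#6 t=12s outcome=S: state=CLOSED
  event#7 t=13s outcome=S: state=CLOSED
  event#8 t=14s outcome=S: state=CLOSED
  event#9 t=18s outcome=S: state=CLOSED
  event#10 t=22s outcome=F: state=CLOSED

Answer: CCCCCCCCCC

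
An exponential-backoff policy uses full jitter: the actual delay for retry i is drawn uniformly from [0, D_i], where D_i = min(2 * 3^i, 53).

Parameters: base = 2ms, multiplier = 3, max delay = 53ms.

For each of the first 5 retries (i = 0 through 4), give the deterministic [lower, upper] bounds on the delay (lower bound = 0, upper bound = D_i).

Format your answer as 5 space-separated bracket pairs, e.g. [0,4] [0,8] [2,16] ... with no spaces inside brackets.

Answer: [0,2] [0,6] [0,18] [0,53] [0,53]

Derivation:
Computing bounds per retry:
  i=0: D_i=min(2*3^0,53)=2, bounds=[0,2]
  i=1: D_i=min(2*3^1,53)=6, bounds=[0,6]
  i=2: D_i=min(2*3^2,53)=18, bounds=[0,18]
  i=3: D_i=min(2*3^3,53)=53, bounds=[0,53]
  i=4: D_i=min(2*3^4,53)=53, bounds=[0,53]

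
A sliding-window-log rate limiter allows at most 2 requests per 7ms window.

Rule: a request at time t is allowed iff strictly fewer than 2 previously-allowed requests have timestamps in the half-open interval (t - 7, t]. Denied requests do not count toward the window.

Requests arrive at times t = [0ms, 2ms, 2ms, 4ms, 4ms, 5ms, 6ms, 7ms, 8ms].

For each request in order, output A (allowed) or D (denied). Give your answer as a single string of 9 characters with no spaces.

Answer: AADDDDDAD

Derivation:
Tracking allowed requests in the window:
  req#1 t=0ms: ALLOW
  req#2 t=2ms: ALLOW
  req#3 t=2ms: DENY
  req#4 t=4ms: DENY
  req#5 t=4ms: DENY
  req#6 t=5ms: DENY
  req#7 t=6ms: DENY
  req#8 t=7ms: ALLOW
  req#9 t=8ms: DENY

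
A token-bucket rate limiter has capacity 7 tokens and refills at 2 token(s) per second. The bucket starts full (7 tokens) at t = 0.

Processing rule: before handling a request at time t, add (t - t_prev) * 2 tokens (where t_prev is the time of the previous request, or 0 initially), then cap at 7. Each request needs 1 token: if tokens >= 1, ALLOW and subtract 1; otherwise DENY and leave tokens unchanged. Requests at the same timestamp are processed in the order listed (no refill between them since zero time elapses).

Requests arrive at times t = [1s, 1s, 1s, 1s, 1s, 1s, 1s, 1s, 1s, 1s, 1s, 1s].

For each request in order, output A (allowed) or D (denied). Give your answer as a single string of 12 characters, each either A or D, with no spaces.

Answer: AAAAAAADDDDD

Derivation:
Simulating step by step:
  req#1 t=1s: ALLOW
  req#2 t=1s: ALLOW
  req#3 t=1s: ALLOW
  req#4 t=1s: ALLOW
  req#5 t=1s: ALLOW
  req#6 t=1s: ALLOW
  req#7 t=1s: ALLOW
  req#8 t=1s: DENY
  req#9 t=1s: DENY
  req#10 t=1s: DENY
  req#11 t=1s: DENY
  req#12 t=1s: DENY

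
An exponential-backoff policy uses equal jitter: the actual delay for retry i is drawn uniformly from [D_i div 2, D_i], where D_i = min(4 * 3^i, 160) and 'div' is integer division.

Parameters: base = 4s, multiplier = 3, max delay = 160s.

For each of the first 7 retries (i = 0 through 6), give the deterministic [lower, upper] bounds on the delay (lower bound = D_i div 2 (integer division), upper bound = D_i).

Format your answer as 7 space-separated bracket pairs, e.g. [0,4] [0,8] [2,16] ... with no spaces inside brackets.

Computing bounds per retry:
  i=0: D_i=min(4*3^0,160)=4, bounds=[2,4]
  i=1: D_i=min(4*3^1,160)=12, bounds=[6,12]
  i=2: D_i=min(4*3^2,160)=36, bounds=[18,36]
  i=3: D_i=min(4*3^3,160)=108, bounds=[54,108]
  i=4: D_i=min(4*3^4,160)=160, bounds=[80,160]
  i=5: D_i=min(4*3^5,160)=160, bounds=[80,160]
  i=6: D_i=min(4*3^6,160)=160, bounds=[80,160]

Answer: [2,4] [6,12] [18,36] [54,108] [80,160] [80,160] [80,160]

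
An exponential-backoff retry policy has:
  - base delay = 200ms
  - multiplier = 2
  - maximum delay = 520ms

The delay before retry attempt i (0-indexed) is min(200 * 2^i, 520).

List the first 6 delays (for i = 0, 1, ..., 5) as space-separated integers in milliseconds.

Answer: 200 400 520 520 520 520

Derivation:
Computing each delay:
  i=0: min(200*2^0, 520) = 200
  i=1: min(200*2^1, 520) = 400
  i=2: min(200*2^2, 520) = 520
  i=3: min(200*2^3, 520) = 520
  i=4: min(200*2^4, 520) = 520
  i=5: min(200*2^5, 520) = 520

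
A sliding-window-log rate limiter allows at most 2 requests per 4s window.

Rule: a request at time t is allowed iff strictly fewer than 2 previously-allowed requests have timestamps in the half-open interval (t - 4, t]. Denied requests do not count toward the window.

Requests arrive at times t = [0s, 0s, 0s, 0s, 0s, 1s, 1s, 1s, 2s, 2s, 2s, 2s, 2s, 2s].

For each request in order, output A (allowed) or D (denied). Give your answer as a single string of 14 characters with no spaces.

Tracking allowed requests in the window:
  req#1 t=0s: ALLOW
  req#2 t=0s: ALLOW
  req#3 t=0s: DENY
  req#4 t=0s: DENY
  req#5 t=0s: DENY
  req#6 t=1s: DENY
  req#7 t=1s: DENY
  req#8 t=1s: DENY
  req#9 t=2s: DENY
  req#10 t=2s: DENY
  req#11 t=2s: DENY
  req#12 t=2s: DENY
  req#13 t=2s: DENY
  req#14 t=2s: DENY

Answer: AADDDDDDDDDDDD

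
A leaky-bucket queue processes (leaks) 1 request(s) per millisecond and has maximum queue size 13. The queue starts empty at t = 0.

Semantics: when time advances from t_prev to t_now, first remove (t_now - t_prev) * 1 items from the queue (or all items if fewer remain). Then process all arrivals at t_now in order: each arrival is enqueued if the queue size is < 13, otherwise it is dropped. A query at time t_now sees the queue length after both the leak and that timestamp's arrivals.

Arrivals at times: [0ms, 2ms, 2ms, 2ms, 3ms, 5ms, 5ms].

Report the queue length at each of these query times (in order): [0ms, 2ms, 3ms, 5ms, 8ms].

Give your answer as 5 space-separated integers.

Answer: 1 3 3 3 0

Derivation:
Queue lengths at query times:
  query t=0ms: backlog = 1
  query t=2ms: backlog = 3
  query t=3ms: backlog = 3
  query t=5ms: backlog = 3
  query t=8ms: backlog = 0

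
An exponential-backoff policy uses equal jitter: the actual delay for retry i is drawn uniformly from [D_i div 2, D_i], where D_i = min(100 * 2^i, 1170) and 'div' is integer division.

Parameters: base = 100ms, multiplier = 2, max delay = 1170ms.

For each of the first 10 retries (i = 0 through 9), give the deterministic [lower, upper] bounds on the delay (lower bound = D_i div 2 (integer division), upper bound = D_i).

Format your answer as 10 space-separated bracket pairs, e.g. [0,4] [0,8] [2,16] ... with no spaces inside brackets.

Computing bounds per retry:
  i=0: D_i=min(100*2^0,1170)=100, bounds=[50,100]
  i=1: D_i=min(100*2^1,1170)=200, bounds=[100,200]
  i=2: D_i=min(100*2^2,1170)=400, bounds=[200,400]
  i=3: D_i=min(100*2^3,1170)=800, bounds=[400,800]
  i=4: D_i=min(100*2^4,1170)=1170, bounds=[585,1170]
  i=5: D_i=min(100*2^5,1170)=1170, bounds=[585,1170]
  i=6: D_i=min(100*2^6,1170)=1170, bounds=[585,1170]
  i=7: D_i=min(100*2^7,1170)=1170, bounds=[585,1170]
  i=8: D_i=min(100*2^8,1170)=1170, bounds=[585,1170]
  i=9: D_i=min(100*2^9,1170)=1170, bounds=[585,1170]

Answer: [50,100] [100,200] [200,400] [400,800] [585,1170] [585,1170] [585,1170] [585,1170] [585,1170] [585,1170]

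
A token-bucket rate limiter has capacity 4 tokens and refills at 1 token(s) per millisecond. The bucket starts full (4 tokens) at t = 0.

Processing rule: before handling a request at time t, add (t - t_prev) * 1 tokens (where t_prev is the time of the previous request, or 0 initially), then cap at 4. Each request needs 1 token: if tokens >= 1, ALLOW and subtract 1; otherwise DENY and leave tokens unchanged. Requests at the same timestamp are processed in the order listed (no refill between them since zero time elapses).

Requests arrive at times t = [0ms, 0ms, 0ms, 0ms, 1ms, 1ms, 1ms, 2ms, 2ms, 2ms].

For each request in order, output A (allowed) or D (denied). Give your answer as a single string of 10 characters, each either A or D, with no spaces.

Answer: AAAAADDADD

Derivation:
Simulating step by step:
  req#1 t=0ms: ALLOW
  req#2 t=0ms: ALLOW
  req#3 t=0ms: ALLOW
  req#4 t=0ms: ALLOW
  req#5 t=1ms: ALLOW
  req#6 t=1ms: DENY
  req#7 t=1ms: DENY
  req#8 t=2ms: ALLOW
  req#9 t=2ms: DENY
  req#10 t=2ms: DENY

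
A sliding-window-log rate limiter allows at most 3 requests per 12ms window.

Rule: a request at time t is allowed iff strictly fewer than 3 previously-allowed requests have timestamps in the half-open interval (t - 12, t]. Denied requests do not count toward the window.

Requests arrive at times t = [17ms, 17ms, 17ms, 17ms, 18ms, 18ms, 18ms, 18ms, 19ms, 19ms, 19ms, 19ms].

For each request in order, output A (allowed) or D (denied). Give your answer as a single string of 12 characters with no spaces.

Answer: AAADDDDDDDDD

Derivation:
Tracking allowed requests in the window:
  req#1 t=17ms: ALLOW
  req#2 t=17ms: ALLOW
  req#3 t=17ms: ALLOW
  req#4 t=17ms: DENY
  req#5 t=18ms: DENY
  req#6 t=18ms: DENY
  req#7 t=18ms: DENY
  req#8 t=18ms: DENY
  req#9 t=19ms: DENY
  req#10 t=19ms: DENY
  req#11 t=19ms: DENY
  req#12 t=19ms: DENY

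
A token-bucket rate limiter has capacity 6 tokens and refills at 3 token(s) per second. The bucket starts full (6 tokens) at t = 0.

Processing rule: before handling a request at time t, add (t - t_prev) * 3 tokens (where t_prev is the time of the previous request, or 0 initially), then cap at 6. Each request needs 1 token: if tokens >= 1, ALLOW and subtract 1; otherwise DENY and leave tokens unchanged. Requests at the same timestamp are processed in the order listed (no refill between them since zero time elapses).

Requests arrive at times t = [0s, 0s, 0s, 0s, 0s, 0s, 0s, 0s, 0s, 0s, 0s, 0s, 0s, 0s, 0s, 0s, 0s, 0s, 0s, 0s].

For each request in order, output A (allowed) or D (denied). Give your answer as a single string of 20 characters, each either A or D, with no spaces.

Simulating step by step:
  req#1 t=0s: ALLOW
  req#2 t=0s: ALLOW
  req#3 t=0s: ALLOW
  req#4 t=0s: ALLOW
  req#5 t=0s: ALLOW
  req#6 t=0s: ALLOW
  req#7 t=0s: DENY
  req#8 t=0s: DENY
  req#9 t=0s: DENY
  req#10 t=0s: DENY
  req#11 t=0s: DENY
  req#12 t=0s: DENY
  req#13 t=0s: DENY
  req#14 t=0s: DENY
  req#15 t=0s: DENY
  req#16 t=0s: DENY
  req#17 t=0s: DENY
  req#18 t=0s: DENY
  req#19 t=0s: DENY
  req#20 t=0s: DENY

Answer: AAAAAADDDDDDDDDDDDDD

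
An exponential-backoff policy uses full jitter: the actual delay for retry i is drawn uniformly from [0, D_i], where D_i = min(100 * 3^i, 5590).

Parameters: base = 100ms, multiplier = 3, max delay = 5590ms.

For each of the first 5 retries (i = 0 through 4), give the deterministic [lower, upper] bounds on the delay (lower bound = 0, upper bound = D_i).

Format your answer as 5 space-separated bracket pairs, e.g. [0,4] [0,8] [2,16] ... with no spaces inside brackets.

Answer: [0,100] [0,300] [0,900] [0,2700] [0,5590]

Derivation:
Computing bounds per retry:
  i=0: D_i=min(100*3^0,5590)=100, bounds=[0,100]
  i=1: D_i=min(100*3^1,5590)=300, bounds=[0,300]
  i=2: D_i=min(100*3^2,5590)=900, bounds=[0,900]
  i=3: D_i=min(100*3^3,5590)=2700, bounds=[0,2700]
  i=4: D_i=min(100*3^4,5590)=5590, bounds=[0,5590]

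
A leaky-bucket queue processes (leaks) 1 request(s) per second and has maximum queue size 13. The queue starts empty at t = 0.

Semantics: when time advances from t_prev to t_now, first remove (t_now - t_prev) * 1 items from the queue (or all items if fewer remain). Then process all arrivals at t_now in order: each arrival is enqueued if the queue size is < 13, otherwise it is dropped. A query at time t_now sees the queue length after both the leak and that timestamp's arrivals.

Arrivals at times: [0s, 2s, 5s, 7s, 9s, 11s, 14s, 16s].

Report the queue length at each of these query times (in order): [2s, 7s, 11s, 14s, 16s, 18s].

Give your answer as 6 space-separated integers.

Answer: 1 1 1 1 1 0

Derivation:
Queue lengths at query times:
  query t=2s: backlog = 1
  query t=7s: backlog = 1
  query t=11s: backlog = 1
  query t=14s: backlog = 1
  query t=16s: backlog = 1
  query t=18s: backlog = 0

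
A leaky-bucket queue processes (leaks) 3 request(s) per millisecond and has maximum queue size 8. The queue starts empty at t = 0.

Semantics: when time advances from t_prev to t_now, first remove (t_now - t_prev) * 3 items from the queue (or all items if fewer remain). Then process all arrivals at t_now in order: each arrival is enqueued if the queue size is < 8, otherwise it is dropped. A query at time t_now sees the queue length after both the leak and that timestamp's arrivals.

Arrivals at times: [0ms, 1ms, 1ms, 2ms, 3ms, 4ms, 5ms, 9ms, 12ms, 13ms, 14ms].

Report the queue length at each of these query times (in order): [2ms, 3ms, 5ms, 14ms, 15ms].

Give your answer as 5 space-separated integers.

Answer: 1 1 1 1 0

Derivation:
Queue lengths at query times:
  query t=2ms: backlog = 1
  query t=3ms: backlog = 1
  query t=5ms: backlog = 1
  query t=14ms: backlog = 1
  query t=15ms: backlog = 0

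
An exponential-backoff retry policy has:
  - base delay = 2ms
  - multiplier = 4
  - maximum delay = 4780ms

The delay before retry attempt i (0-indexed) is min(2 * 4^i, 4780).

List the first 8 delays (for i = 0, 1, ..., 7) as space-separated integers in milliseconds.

Answer: 2 8 32 128 512 2048 4780 4780

Derivation:
Computing each delay:
  i=0: min(2*4^0, 4780) = 2
  i=1: min(2*4^1, 4780) = 8
  i=2: min(2*4^2, 4780) = 32
  i=3: min(2*4^3, 4780) = 128
  i=4: min(2*4^4, 4780) = 512
  i=5: min(2*4^5, 4780) = 2048
  i=6: min(2*4^6, 4780) = 4780
  i=7: min(2*4^7, 4780) = 4780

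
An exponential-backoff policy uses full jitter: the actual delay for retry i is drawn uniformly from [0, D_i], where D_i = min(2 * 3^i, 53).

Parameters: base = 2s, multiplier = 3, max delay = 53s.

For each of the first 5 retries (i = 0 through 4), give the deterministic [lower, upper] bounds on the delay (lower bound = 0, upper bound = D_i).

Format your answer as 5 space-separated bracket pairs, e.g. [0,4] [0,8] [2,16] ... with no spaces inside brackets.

Answer: [0,2] [0,6] [0,18] [0,53] [0,53]

Derivation:
Computing bounds per retry:
  i=0: D_i=min(2*3^0,53)=2, bounds=[0,2]
  i=1: D_i=min(2*3^1,53)=6, bounds=[0,6]
  i=2: D_i=min(2*3^2,53)=18, bounds=[0,18]
  i=3: D_i=min(2*3^3,53)=53, bounds=[0,53]
  i=4: D_i=min(2*3^4,53)=53, bounds=[0,53]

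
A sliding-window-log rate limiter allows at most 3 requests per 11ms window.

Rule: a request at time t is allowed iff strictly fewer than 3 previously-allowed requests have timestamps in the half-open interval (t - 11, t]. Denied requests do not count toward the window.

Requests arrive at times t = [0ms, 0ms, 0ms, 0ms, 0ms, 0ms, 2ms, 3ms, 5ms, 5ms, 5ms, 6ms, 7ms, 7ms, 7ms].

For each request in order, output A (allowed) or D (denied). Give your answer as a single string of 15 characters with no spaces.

Answer: AAADDDDDDDDDDDD

Derivation:
Tracking allowed requests in the window:
  req#1 t=0ms: ALLOW
  req#2 t=0ms: ALLOW
  req#3 t=0ms: ALLOW
  req#4 t=0ms: DENY
  req#5 t=0ms: DENY
  req#6 t=0ms: DENY
  req#7 t=2ms: DENY
  req#8 t=3ms: DENY
  req#9 t=5ms: DENY
  req#10 t=5ms: DENY
  req#11 t=5ms: DENY
  req#12 t=6ms: DENY
  req#13 t=7ms: DENY
  req#14 t=7ms: DENY
  req#15 t=7ms: DENY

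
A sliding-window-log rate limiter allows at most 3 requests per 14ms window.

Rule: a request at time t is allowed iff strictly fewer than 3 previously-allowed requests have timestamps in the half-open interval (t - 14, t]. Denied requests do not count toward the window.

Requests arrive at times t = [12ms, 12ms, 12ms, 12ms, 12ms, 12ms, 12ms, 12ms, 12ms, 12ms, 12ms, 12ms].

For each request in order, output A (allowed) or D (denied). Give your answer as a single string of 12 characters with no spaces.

Answer: AAADDDDDDDDD

Derivation:
Tracking allowed requests in the window:
  req#1 t=12ms: ALLOW
  req#2 t=12ms: ALLOW
  req#3 t=12ms: ALLOW
  req#4 t=12ms: DENY
  req#5 t=12ms: DENY
  req#6 t=12ms: DENY
  req#7 t=12ms: DENY
  req#8 t=12ms: DENY
  req#9 t=12ms: DENY
  req#10 t=12ms: DENY
  req#11 t=12ms: DENY
  req#12 t=12ms: DENY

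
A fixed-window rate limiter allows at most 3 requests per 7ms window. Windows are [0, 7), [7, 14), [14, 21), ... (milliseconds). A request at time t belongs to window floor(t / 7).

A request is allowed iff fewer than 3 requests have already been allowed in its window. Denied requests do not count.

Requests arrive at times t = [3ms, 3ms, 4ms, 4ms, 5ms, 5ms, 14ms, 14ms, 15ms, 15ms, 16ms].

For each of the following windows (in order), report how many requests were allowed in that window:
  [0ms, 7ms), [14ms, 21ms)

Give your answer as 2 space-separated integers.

Processing requests:
  req#1 t=3ms (window 0): ALLOW
  req#2 t=3ms (window 0): ALLOW
  req#3 t=4ms (window 0): ALLOW
  req#4 t=4ms (window 0): DENY
  req#5 t=5ms (window 0): DENY
  req#6 t=5ms (window 0): DENY
  req#7 t=14ms (window 2): ALLOW
  req#8 t=14ms (window 2): ALLOW
  req#9 t=15ms (window 2): ALLOW
  req#10 t=15ms (window 2): DENY
  req#11 t=16ms (window 2): DENY

Allowed counts by window: 3 3

Answer: 3 3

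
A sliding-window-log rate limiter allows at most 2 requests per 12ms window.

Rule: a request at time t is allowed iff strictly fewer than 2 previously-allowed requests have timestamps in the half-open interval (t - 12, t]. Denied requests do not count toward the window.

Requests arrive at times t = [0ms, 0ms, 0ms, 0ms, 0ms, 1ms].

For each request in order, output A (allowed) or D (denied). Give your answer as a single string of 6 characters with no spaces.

Answer: AADDDD

Derivation:
Tracking allowed requests in the window:
  req#1 t=0ms: ALLOW
  req#2 t=0ms: ALLOW
  req#3 t=0ms: DENY
  req#4 t=0ms: DENY
  req#5 t=0ms: DENY
  req#6 t=1ms: DENY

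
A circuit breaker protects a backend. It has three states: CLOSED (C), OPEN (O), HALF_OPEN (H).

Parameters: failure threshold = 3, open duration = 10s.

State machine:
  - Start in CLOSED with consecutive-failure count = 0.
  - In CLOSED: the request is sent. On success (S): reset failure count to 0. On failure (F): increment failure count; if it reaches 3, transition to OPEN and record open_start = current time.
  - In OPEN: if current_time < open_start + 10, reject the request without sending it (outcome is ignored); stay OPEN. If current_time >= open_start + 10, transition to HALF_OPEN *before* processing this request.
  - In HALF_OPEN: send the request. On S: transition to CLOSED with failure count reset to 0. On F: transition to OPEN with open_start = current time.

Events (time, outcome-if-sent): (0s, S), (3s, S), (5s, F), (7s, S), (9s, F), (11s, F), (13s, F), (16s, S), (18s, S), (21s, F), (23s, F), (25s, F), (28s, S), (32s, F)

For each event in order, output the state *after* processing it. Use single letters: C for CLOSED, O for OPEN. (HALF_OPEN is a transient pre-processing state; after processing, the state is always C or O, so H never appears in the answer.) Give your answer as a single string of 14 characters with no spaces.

State after each event:
  event#1 t=0s outcome=S: state=CLOSED
  event#2 t=3s outcome=S: state=CLOSED
  event#3 t=5s outcome=F: state=CLOSED
  event#4 t=7s outcome=S: state=CLOSED
  event#5 t=9s outcome=F: state=CLOSED
  event#6 t=11s outcome=F: state=CLOSED
  event#7 t=13s outcome=F: state=OPEN
  event#8 t=16s outcome=S: state=OPEN
  event#9 t=18s outcome=S: state=OPEN
  event#10 t=21s outcome=F: state=OPEN
  event#11 t=23s outcome=F: state=OPEN
  event#12 t=25s outcome=F: state=OPEN
  event#13 t=28s outcome=S: state=OPEN
  event#14 t=32s outcome=F: state=OPEN

Answer: CCCCCCOOOOOOOO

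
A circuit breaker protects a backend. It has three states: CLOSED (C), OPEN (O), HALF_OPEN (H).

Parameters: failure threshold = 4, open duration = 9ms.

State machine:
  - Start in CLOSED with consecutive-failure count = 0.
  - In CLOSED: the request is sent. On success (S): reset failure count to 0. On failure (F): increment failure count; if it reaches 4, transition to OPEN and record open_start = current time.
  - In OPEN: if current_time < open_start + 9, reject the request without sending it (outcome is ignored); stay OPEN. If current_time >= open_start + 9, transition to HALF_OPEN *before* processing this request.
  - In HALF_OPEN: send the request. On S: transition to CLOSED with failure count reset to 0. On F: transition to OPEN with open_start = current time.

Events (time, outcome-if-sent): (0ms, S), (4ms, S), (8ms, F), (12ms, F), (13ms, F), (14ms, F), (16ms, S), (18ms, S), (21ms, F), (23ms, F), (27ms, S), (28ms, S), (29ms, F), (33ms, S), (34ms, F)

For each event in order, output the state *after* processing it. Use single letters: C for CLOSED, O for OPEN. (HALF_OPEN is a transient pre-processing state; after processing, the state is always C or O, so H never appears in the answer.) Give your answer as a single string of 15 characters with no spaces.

Answer: CCCCCOOOOOOOOCC

Derivation:
State after each event:
  event#1 t=0ms outcome=S: state=CLOSED
  event#2 t=4ms outcome=S: state=CLOSED
  event#3 t=8ms outcome=F: state=CLOSED
  event#4 t=12ms outcome=F: state=CLOSED
  event#5 t=13ms outcome=F: state=CLOSED
  event#6 t=14ms outcome=F: state=OPEN
  event#7 t=16ms outcome=S: state=OPEN
  event#8 t=18ms outcome=S: state=OPEN
  event#9 t=21ms outcome=F: state=OPEN
  event#10 t=23ms outcome=F: state=OPEN
  event#11 t=27ms outcome=S: state=OPEN
  event#12 t=28ms outcome=S: state=OPEN
  event#13 t=29ms outcome=F: state=OPEN
  event#14 t=33ms outcome=S: state=CLOSED
  event#15 t=34ms outcome=F: state=CLOSED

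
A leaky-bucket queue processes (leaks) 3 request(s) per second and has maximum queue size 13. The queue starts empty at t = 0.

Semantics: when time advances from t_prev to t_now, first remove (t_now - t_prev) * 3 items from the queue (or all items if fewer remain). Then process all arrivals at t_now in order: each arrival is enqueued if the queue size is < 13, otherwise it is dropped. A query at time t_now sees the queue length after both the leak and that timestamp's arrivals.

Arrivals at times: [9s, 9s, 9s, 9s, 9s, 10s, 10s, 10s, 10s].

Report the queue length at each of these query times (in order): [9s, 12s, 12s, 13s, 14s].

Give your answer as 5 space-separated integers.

Answer: 5 0 0 0 0

Derivation:
Queue lengths at query times:
  query t=9s: backlog = 5
  query t=12s: backlog = 0
  query t=12s: backlog = 0
  query t=13s: backlog = 0
  query t=14s: backlog = 0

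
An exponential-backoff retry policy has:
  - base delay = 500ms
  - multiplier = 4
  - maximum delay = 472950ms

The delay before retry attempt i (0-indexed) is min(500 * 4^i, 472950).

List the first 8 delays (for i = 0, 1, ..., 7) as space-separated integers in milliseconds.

Computing each delay:
  i=0: min(500*4^0, 472950) = 500
  i=1: min(500*4^1, 472950) = 2000
  i=2: min(500*4^2, 472950) = 8000
  i=3: min(500*4^3, 472950) = 32000
  i=4: min(500*4^4, 472950) = 128000
  i=5: min(500*4^5, 472950) = 472950
  i=6: min(500*4^6, 472950) = 472950
  i=7: min(500*4^7, 472950) = 472950

Answer: 500 2000 8000 32000 128000 472950 472950 472950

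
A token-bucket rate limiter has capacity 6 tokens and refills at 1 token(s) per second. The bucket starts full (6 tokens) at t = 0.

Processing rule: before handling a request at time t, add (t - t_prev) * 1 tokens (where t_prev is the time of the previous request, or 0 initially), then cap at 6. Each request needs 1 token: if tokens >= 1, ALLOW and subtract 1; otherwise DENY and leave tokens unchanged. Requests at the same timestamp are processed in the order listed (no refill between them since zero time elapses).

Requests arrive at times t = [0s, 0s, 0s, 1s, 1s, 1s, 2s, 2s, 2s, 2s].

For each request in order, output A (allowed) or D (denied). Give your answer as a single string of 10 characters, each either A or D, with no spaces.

Answer: AAAAAAAADD

Derivation:
Simulating step by step:
  req#1 t=0s: ALLOW
  req#2 t=0s: ALLOW
  req#3 t=0s: ALLOW
  req#4 t=1s: ALLOW
  req#5 t=1s: ALLOW
  req#6 t=1s: ALLOW
  req#7 t=2s: ALLOW
  req#8 t=2s: ALLOW
  req#9 t=2s: DENY
  req#10 t=2s: DENY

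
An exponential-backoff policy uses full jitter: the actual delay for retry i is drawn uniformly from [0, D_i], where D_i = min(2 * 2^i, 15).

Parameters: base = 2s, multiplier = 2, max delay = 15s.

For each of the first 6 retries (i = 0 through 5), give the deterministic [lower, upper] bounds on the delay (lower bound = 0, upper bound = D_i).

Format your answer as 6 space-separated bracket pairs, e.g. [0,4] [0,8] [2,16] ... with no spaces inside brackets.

Answer: [0,2] [0,4] [0,8] [0,15] [0,15] [0,15]

Derivation:
Computing bounds per retry:
  i=0: D_i=min(2*2^0,15)=2, bounds=[0,2]
  i=1: D_i=min(2*2^1,15)=4, bounds=[0,4]
  i=2: D_i=min(2*2^2,15)=8, bounds=[0,8]
  i=3: D_i=min(2*2^3,15)=15, bounds=[0,15]
  i=4: D_i=min(2*2^4,15)=15, bounds=[0,15]
  i=5: D_i=min(2*2^5,15)=15, bounds=[0,15]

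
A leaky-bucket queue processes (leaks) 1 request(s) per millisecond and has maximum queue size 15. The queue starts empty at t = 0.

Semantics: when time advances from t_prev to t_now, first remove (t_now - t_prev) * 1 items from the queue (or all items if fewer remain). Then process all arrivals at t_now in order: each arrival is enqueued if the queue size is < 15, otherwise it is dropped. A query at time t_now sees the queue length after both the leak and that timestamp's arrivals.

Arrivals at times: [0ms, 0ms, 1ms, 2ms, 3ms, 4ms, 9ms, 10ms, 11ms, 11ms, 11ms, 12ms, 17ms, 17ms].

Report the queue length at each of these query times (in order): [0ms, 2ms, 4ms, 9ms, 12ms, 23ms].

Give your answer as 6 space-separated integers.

Answer: 2 2 2 1 3 0

Derivation:
Queue lengths at query times:
  query t=0ms: backlog = 2
  query t=2ms: backlog = 2
  query t=4ms: backlog = 2
  query t=9ms: backlog = 1
  query t=12ms: backlog = 3
  query t=23ms: backlog = 0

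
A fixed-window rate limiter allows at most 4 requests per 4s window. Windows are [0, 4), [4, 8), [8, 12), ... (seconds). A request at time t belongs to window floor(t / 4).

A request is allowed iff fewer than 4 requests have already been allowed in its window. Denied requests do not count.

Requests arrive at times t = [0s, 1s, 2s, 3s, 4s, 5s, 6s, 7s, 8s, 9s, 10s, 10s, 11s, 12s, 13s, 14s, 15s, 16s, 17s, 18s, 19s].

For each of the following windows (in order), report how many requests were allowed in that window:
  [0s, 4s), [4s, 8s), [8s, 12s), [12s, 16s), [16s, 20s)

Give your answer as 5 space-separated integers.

Processing requests:
  req#1 t=0s (window 0): ALLOW
  req#2 t=1s (window 0): ALLOW
  req#3 t=2s (window 0): ALLOW
  req#4 t=3s (window 0): ALLOW
  req#5 t=4s (window 1): ALLOW
  req#6 t=5s (window 1): ALLOW
  req#7 t=6s (window 1): ALLOW
  req#8 t=7s (window 1): ALLOW
  req#9 t=8s (window 2): ALLOW
  req#10 t=9s (window 2): ALLOW
  req#11 t=10s (window 2): ALLOW
  req#12 t=10s (window 2): ALLOW
  req#13 t=11s (window 2): DENY
  req#14 t=12s (window 3): ALLOW
  req#15 t=13s (window 3): ALLOW
  req#16 t=14s (window 3): ALLOW
  req#17 t=15s (window 3): ALLOW
  req#18 t=16s (window 4): ALLOW
  req#19 t=17s (window 4): ALLOW
  req#20 t=18s (window 4): ALLOW
  req#21 t=19s (window 4): ALLOW

Allowed counts by window: 4 4 4 4 4

Answer: 4 4 4 4 4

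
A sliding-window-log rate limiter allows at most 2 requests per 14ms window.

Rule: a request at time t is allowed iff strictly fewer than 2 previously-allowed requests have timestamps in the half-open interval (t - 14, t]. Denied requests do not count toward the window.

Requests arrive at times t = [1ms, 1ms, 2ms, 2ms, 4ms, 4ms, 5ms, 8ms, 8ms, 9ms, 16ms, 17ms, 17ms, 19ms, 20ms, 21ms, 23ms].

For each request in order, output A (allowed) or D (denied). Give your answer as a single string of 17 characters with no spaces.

Answer: AADDDDDDDDAADDDDD

Derivation:
Tracking allowed requests in the window:
  req#1 t=1ms: ALLOW
  req#2 t=1ms: ALLOW
  req#3 t=2ms: DENY
  req#4 t=2ms: DENY
  req#5 t=4ms: DENY
  req#6 t=4ms: DENY
  req#7 t=5ms: DENY
  req#8 t=8ms: DENY
  req#9 t=8ms: DENY
  req#10 t=9ms: DENY
  req#11 t=16ms: ALLOW
  req#12 t=17ms: ALLOW
  req#13 t=17ms: DENY
  req#14 t=19ms: DENY
  req#15 t=20ms: DENY
  req#16 t=21ms: DENY
  req#17 t=23ms: DENY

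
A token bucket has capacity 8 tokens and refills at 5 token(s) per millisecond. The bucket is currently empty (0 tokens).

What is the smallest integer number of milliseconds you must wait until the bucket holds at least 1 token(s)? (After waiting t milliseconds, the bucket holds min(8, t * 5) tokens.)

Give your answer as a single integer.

Answer: 1

Derivation:
Need t * 5 >= 1, so t >= 1/5.
Smallest integer t = ceil(1/5) = 1.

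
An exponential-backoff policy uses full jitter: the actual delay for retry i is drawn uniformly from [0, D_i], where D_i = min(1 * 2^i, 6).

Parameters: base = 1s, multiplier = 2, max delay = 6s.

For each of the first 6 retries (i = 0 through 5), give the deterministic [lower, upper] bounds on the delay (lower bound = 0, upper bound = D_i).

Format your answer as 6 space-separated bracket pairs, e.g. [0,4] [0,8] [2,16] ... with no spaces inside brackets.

Answer: [0,1] [0,2] [0,4] [0,6] [0,6] [0,6]

Derivation:
Computing bounds per retry:
  i=0: D_i=min(1*2^0,6)=1, bounds=[0,1]
  i=1: D_i=min(1*2^1,6)=2, bounds=[0,2]
  i=2: D_i=min(1*2^2,6)=4, bounds=[0,4]
  i=3: D_i=min(1*2^3,6)=6, bounds=[0,6]
  i=4: D_i=min(1*2^4,6)=6, bounds=[0,6]
  i=5: D_i=min(1*2^5,6)=6, bounds=[0,6]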